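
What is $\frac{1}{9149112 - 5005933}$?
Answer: $\frac{1}{4143179} \approx 2.4136 \cdot 10^{-7}$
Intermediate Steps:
$\frac{1}{9149112 - 5005933} = \frac{1}{4143179}$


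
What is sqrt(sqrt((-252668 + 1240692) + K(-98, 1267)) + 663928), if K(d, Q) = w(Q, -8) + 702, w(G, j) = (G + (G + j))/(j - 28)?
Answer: sqrt(23901408 + 6*sqrt(35591610))/6 ≈ 815.43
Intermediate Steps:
w(G, j) = (j + 2*G)/(-28 + j)
K(d, Q) = 6320/9 - Q/18 (K(d, Q) = (-8 + 2*Q)/(-28 - 8) + 702 = (-8 + 2*Q)/(-36) + 702 = -(-8 + 2*Q)/36 + 702 = (2/9 - Q/18) + 702 = 6320/9 - Q/18)
sqrt(sqrt((-252668 + 1240692) + K(-98, 1267)) + 663928) = sqrt(sqrt((-252668 + 1240692) + (6320/9 - 1/18*1267)) + 663928) = sqrt(sqrt(988024 + (6320/9 - 1267/18)) + 663928) = sqrt(sqrt(988024 + 3791/6) + 663928) = sqrt(sqrt(5931935/6) + 663928) = sqrt(sqrt(35591610)/6 + 663928) = sqrt(663928 + sqrt(35591610)/6)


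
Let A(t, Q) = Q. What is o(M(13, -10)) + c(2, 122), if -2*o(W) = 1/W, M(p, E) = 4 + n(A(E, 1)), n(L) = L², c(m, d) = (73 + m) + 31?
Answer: 1059/10 ≈ 105.90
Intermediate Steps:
c(m, d) = 104 + m
M(p, E) = 5 (M(p, E) = 4 + 1² = 4 + 1 = 5)
o(W) = -1/(2*W)
o(M(13, -10)) + c(2, 122) = -½/5 + (104 + 2) = -½*⅕ + 106 = -⅒ + 106 = 1059/10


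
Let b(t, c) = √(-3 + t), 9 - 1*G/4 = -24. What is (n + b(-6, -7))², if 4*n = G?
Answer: 1080 + 198*I ≈ 1080.0 + 198.0*I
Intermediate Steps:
G = 132 (G = 36 - 4*(-24) = 36 + 96 = 132)
n = 33 (n = (¼)*132 = 33)
(n + b(-6, -7))² = (33 + √(-3 - 6))² = (33 + √(-9))² = (33 + 3*I)²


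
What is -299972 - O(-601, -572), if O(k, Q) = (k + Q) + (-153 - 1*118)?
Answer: -298528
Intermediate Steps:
O(k, Q) = -271 + Q + k (O(k, Q) = (Q + k) + (-153 - 118) = (Q + k) - 271 = -271 + Q + k)
-299972 - O(-601, -572) = -299972 - (-271 - 572 - 601) = -299972 - 1*(-1444) = -299972 + 1444 = -298528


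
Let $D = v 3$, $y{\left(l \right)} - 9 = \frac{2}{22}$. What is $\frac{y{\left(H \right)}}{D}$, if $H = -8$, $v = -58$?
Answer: $- \frac{50}{957} \approx -0.052247$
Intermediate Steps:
$y{\left(l \right)} = \frac{100}{11}$ ($y{\left(l \right)} = 9 + \frac{2}{22} = 9 + 2 \cdot \frac{1}{22} = 9 + \frac{1}{11} = \frac{100}{11}$)
$D = -174$ ($D = \left(-58\right) 3 = -174$)
$\frac{y{\left(H \right)}}{D} = \frac{100}{11 \left(-174\right)} = \frac{100}{11} \left(- \frac{1}{174}\right) = - \frac{50}{957}$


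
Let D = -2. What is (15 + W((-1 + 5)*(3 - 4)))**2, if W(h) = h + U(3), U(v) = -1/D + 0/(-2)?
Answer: 529/4 ≈ 132.25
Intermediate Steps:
U(v) = 1/2 (U(v) = -1/(-2) + 0/(-2) = -1*(-1/2) + 0*(-1/2) = 1/2 + 0 = 1/2)
W(h) = 1/2 + h (W(h) = h + 1/2 = 1/2 + h)
(15 + W((-1 + 5)*(3 - 4)))**2 = (15 + (1/2 + (-1 + 5)*(3 - 4)))**2 = (15 + (1/2 + 4*(-1)))**2 = (15 + (1/2 - 4))**2 = (15 - 7/2)**2 = (23/2)**2 = 529/4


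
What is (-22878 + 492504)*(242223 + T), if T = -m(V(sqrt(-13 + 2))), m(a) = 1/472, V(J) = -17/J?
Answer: 26845995354315/236 ≈ 1.1375e+11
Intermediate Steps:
m(a) = 1/472
T = -1/472 (T = -1*1/472 = -1/472 ≈ -0.0021186)
(-22878 + 492504)*(242223 + T) = (-22878 + 492504)*(242223 - 1/472) = 469626*(114329255/472) = 26845995354315/236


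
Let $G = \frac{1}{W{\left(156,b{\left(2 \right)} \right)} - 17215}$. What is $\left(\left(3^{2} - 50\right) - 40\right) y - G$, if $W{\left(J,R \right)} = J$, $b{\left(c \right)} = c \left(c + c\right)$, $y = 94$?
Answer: $- \frac{129887225}{17059} \approx -7614.0$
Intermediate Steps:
$b{\left(c \right)} = 2 c^{2}$ ($b{\left(c \right)} = c 2 c = 2 c^{2}$)
$G = - \frac{1}{17059}$ ($G = \frac{1}{156 - 17215} = \frac{1}{-17059} = - \frac{1}{17059} \approx -5.862 \cdot 10^{-5}$)
$\left(\left(3^{2} - 50\right) - 40\right) y - G = \left(\left(3^{2} - 50\right) - 40\right) 94 - - \frac{1}{17059} = \left(\left(9 - 50\right) - 40\right) 94 + \frac{1}{17059} = \left(-41 - 40\right) 94 + \frac{1}{17059} = \left(-81\right) 94 + \frac{1}{17059} = -7614 + \frac{1}{17059} = - \frac{129887225}{17059}$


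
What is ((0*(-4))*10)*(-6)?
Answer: 0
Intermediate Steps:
((0*(-4))*10)*(-6) = (0*10)*(-6) = 0*(-6) = 0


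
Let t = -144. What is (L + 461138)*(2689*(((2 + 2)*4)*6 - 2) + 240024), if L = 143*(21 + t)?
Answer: 218576511710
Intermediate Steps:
L = -17589 (L = 143*(21 - 144) = 143*(-123) = -17589)
(L + 461138)*(2689*(((2 + 2)*4)*6 - 2) + 240024) = (-17589 + 461138)*(2689*(((2 + 2)*4)*6 - 2) + 240024) = 443549*(2689*((4*4)*6 - 2) + 240024) = 443549*(2689*(16*6 - 2) + 240024) = 443549*(2689*(96 - 2) + 240024) = 443549*(2689*94 + 240024) = 443549*(252766 + 240024) = 443549*492790 = 218576511710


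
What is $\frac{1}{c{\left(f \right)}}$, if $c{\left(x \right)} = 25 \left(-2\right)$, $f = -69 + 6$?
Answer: $- \frac{1}{50} \approx -0.02$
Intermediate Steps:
$f = -63$
$c{\left(x \right)} = -50$
$\frac{1}{c{\left(f \right)}} = \frac{1}{-50} = - \frac{1}{50}$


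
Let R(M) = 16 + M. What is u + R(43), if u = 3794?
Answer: 3853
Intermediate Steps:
u + R(43) = 3794 + (16 + 43) = 3794 + 59 = 3853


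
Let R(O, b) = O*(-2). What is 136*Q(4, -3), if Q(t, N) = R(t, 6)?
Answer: -1088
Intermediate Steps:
R(O, b) = -2*O
Q(t, N) = -2*t
136*Q(4, -3) = 136*(-2*4) = 136*(-8) = -1088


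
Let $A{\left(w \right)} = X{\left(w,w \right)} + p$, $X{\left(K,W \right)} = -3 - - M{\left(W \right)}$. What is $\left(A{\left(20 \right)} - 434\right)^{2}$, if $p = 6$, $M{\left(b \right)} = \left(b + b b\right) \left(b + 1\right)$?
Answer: $70375321$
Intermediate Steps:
$M{\left(b \right)} = \left(1 + b\right) \left(b + b^{2}\right)$ ($M{\left(b \right)} = \left(b + b^{2}\right) \left(1 + b\right) = \left(1 + b\right) \left(b + b^{2}\right)$)
$X{\left(K,W \right)} = -3 + W \left(1 + W^{2} + 2 W\right)$ ($X{\left(K,W \right)} = -3 - - W \left(1 + W^{2} + 2 W\right) = -3 + W \left(1 + W^{2} + 2 W\right)$)
$A{\left(w \right)} = 3 + w \left(1 + w^{2} + 2 w\right)$ ($A{\left(w \right)} = \left(-3 + w \left(1 + w^{2} + 2 w\right)\right) + 6 = 3 + w \left(1 + w^{2} + 2 w\right)$)
$\left(A{\left(20 \right)} - 434\right)^{2} = \left(\left(3 + 20 \left(1 + 20^{2} + 2 \cdot 20\right)\right) - 434\right)^{2} = \left(\left(3 + 20 \left(1 + 400 + 40\right)\right) - 434\right)^{2} = \left(\left(3 + 20 \cdot 441\right) - 434\right)^{2} = \left(\left(3 + 8820\right) - 434\right)^{2} = \left(8823 - 434\right)^{2} = 8389^{2} = 70375321$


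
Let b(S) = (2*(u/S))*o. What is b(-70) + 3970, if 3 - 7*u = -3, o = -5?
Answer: 194536/49 ≈ 3970.1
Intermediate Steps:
u = 6/7 (u = 3/7 - 1/7*(-3) = 3/7 + 3/7 = 6/7 ≈ 0.85714)
b(S) = -60/(7*S) (b(S) = (2*(6/(7*S)))*(-5) = (12/(7*S))*(-5) = -60/(7*S))
b(-70) + 3970 = -60/7/(-70) + 3970 = -60/7*(-1/70) + 3970 = 6/49 + 3970 = 194536/49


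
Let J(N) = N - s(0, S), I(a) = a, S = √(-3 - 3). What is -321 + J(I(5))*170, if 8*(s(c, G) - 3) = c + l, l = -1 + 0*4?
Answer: 161/4 ≈ 40.250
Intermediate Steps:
l = -1 (l = -1 + 0 = -1)
S = I*√6 (S = √(-6) = I*√6 ≈ 2.4495*I)
s(c, G) = 23/8 + c/8 (s(c, G) = 3 + (c - 1)/8 = 3 + (-1 + c)/8 = 3 + (-⅛ + c/8) = 23/8 + c/8)
J(N) = -23/8 + N (J(N) = N - (23/8 + (⅛)*0) = N - (23/8 + 0) = N - 1*23/8 = N - 23/8 = -23/8 + N)
-321 + J(I(5))*170 = -321 + (-23/8 + 5)*170 = -321 + (17/8)*170 = -321 + 1445/4 = 161/4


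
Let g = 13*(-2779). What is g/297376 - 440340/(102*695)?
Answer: -4450253029/702699488 ≈ -6.3331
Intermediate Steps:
g = -36127
g/297376 - 440340/(102*695) = -36127/297376 - 440340/(102*695) = -36127*1/297376 - 440340/70890 = -36127/297376 - 440340*1/70890 = -36127/297376 - 14678/2363 = -4450253029/702699488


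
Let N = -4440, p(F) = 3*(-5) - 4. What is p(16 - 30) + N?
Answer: -4459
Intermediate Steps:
p(F) = -19 (p(F) = -15 - 4 = -19)
p(16 - 30) + N = -19 - 4440 = -4459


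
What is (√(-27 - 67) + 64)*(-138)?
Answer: -8832 - 138*I*√94 ≈ -8832.0 - 1338.0*I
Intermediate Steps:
(√(-27 - 67) + 64)*(-138) = (√(-94) + 64)*(-138) = (I*√94 + 64)*(-138) = (64 + I*√94)*(-138) = -8832 - 138*I*√94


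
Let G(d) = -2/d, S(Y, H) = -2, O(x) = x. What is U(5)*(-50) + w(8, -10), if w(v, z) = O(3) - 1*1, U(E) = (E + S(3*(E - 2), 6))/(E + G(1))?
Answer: -48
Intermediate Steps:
U(E) = 1 (U(E) = (E - 2)/(E - 2/1) = (-2 + E)/(E - 2*1) = (-2 + E)/(E - 2) = (-2 + E)/(-2 + E) = 1)
w(v, z) = 2 (w(v, z) = 3 - 1*1 = 3 - 1 = 2)
U(5)*(-50) + w(8, -10) = 1*(-50) + 2 = -50 + 2 = -48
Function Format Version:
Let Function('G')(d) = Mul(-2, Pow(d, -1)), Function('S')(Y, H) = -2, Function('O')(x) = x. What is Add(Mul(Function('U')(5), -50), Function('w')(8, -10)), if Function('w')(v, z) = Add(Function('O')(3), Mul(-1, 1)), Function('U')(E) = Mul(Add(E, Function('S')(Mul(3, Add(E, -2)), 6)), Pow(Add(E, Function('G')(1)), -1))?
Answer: -48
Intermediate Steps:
Function('U')(E) = 1 (Function('U')(E) = Mul(Add(E, -2), Pow(Add(E, Mul(-2, Pow(1, -1))), -1)) = Mul(Add(-2, E), Pow(Add(E, Mul(-2, 1)), -1)) = Mul(Add(-2, E), Pow(Add(E, -2), -1)) = Mul(Add(-2, E), Pow(Add(-2, E), -1)) = 1)
Function('w')(v, z) = 2 (Function('w')(v, z) = Add(3, Mul(-1, 1)) = Add(3, -1) = 2)
Add(Mul(Function('U')(5), -50), Function('w')(8, -10)) = Add(Mul(1, -50), 2) = Add(-50, 2) = -48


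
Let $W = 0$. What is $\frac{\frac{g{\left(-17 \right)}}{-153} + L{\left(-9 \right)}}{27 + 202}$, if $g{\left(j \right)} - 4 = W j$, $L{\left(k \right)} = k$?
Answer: $- \frac{1381}{35037} \approx -0.039415$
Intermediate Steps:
$g{\left(j \right)} = 4$ ($g{\left(j \right)} = 4 + 0 j = 4 + 0 = 4$)
$\frac{\frac{g{\left(-17 \right)}}{-153} + L{\left(-9 \right)}}{27 + 202} = \frac{\frac{4}{-153} - 9}{27 + 202} = \frac{4 \left(- \frac{1}{153}\right) - 9}{229} = \left(- \frac{4}{153} - 9\right) \frac{1}{229} = \left(- \frac{1381}{153}\right) \frac{1}{229} = - \frac{1381}{35037}$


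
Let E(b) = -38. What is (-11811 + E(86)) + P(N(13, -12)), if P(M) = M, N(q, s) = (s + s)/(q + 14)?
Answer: -106649/9 ≈ -11850.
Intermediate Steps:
N(q, s) = 2*s/(14 + q) (N(q, s) = (2*s)/(14 + q) = 2*s/(14 + q))
(-11811 + E(86)) + P(N(13, -12)) = (-11811 - 38) + 2*(-12)/(14 + 13) = -11849 + 2*(-12)/27 = -11849 + 2*(-12)*(1/27) = -11849 - 8/9 = -106649/9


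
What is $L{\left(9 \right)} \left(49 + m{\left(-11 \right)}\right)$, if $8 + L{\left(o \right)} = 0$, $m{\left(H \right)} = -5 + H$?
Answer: $-264$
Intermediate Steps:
$L{\left(o \right)} = -8$ ($L{\left(o \right)} = -8 + 0 = -8$)
$L{\left(9 \right)} \left(49 + m{\left(-11 \right)}\right) = - 8 \left(49 - 16\right) = \left(-8\right) 33 = -264$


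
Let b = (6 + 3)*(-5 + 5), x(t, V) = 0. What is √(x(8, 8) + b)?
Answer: 0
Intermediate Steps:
b = 0 (b = 9*0 = 0)
√(x(8, 8) + b) = √(0 + 0) = √0 = 0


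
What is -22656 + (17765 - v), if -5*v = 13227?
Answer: -11228/5 ≈ -2245.6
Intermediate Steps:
v = -13227/5 (v = -⅕*13227 = -13227/5 ≈ -2645.4)
-22656 + (17765 - v) = -22656 + (17765 - 1*(-13227/5)) = -22656 + (17765 + 13227/5) = -22656 + 102052/5 = -11228/5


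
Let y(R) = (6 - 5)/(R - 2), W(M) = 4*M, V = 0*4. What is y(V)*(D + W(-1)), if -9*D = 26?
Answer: 31/9 ≈ 3.4444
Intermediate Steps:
D = -26/9 (D = -⅑*26 = -26/9 ≈ -2.8889)
V = 0
y(R) = 1/(-2 + R)
y(V)*(D + W(-1)) = (-26/9 + 4*(-1))/(-2 + 0) = (-26/9 - 4)/(-2) = -½*(-62/9) = 31/9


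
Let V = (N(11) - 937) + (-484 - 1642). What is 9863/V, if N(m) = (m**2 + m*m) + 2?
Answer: -9863/2819 ≈ -3.4988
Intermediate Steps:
N(m) = 2 + 2*m**2 (N(m) = (m**2 + m**2) + 2 = 2*m**2 + 2 = 2 + 2*m**2)
V = -2819 (V = ((2 + 2*11**2) - 937) + (-484 - 1642) = ((2 + 2*121) - 937) - 2126 = ((2 + 242) - 937) - 2126 = (244 - 937) - 2126 = -693 - 2126 = -2819)
9863/V = 9863/(-2819) = 9863*(-1/2819) = -9863/2819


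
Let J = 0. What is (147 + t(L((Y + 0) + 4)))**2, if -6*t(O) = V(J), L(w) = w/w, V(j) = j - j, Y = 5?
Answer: 21609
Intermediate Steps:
V(j) = 0
L(w) = 1
t(O) = 0 (t(O) = -1/6*0 = 0)
(147 + t(L((Y + 0) + 4)))**2 = (147 + 0)**2 = 147**2 = 21609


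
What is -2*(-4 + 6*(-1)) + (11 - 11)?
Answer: 20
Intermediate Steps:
-2*(-4 + 6*(-1)) + (11 - 11) = -2*(-4 - 6) + 0 = -2*(-10) + 0 = 20 + 0 = 20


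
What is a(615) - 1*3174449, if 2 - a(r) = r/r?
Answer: -3174448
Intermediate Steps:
a(r) = 1 (a(r) = 2 - r/r = 2 - 1*1 = 2 - 1 = 1)
a(615) - 1*3174449 = 1 - 1*3174449 = 1 - 3174449 = -3174448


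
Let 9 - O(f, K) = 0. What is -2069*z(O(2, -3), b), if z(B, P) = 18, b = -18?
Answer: -37242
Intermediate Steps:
O(f, K) = 9 (O(f, K) = 9 - 1*0 = 9 + 0 = 9)
-2069*z(O(2, -3), b) = -2069*18 = -37242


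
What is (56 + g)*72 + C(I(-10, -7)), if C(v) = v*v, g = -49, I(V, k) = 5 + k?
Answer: 508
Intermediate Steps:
C(v) = v²
(56 + g)*72 + C(I(-10, -7)) = (56 - 49)*72 + (5 - 7)² = 7*72 + (-2)² = 504 + 4 = 508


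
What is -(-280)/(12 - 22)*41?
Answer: -1148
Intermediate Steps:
-(-280)/(12 - 22)*41 = -(-280)/(-10)*41 = -(-280)*(-1)/10*41 = -40*7/10*41 = -28*41 = -1148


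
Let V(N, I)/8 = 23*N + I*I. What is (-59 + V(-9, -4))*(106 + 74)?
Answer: -285660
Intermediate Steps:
V(N, I) = 8*I**2 + 184*N (V(N, I) = 8*(23*N + I*I) = 8*(23*N + I**2) = 8*(I**2 + 23*N) = 8*I**2 + 184*N)
(-59 + V(-9, -4))*(106 + 74) = (-59 + (8*(-4)**2 + 184*(-9)))*(106 + 74) = (-59 + (8*16 - 1656))*180 = (-59 + (128 - 1656))*180 = (-59 - 1528)*180 = -1587*180 = -285660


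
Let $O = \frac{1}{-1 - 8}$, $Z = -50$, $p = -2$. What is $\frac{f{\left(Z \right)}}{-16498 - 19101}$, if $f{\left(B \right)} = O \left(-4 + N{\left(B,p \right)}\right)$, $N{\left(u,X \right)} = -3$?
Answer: $- \frac{7}{320391} \approx -2.1848 \cdot 10^{-5}$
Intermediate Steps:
$O = - \frac{1}{9}$ ($O = \frac{1}{-9} = - \frac{1}{9} \approx -0.11111$)
$f{\left(B \right)} = \frac{7}{9}$ ($f{\left(B \right)} = - \frac{-4 - 3}{9} = \left(- \frac{1}{9}\right) \left(-7\right) = \frac{7}{9}$)
$\frac{f{\left(Z \right)}}{-16498 - 19101} = \frac{7}{9 \left(-16498 - 19101\right)} = \frac{7}{9 \left(-35599\right)} = \frac{7}{9} \left(- \frac{1}{35599}\right) = - \frac{7}{320391}$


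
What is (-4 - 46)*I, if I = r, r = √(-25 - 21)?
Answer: -50*I*√46 ≈ -339.12*I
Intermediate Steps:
r = I*√46 (r = √(-46) = I*√46 ≈ 6.7823*I)
I = I*√46 ≈ 6.7823*I
(-4 - 46)*I = (-4 - 46)*(I*√46) = -50*I*√46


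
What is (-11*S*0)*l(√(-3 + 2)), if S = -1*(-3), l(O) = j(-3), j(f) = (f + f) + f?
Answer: 0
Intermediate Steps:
j(f) = 3*f (j(f) = 2*f + f = 3*f)
l(O) = -9 (l(O) = 3*(-3) = -9)
S = 3
(-11*S*0)*l(√(-3 + 2)) = -33*0*(-9) = -11*0*(-9) = 0*(-9) = 0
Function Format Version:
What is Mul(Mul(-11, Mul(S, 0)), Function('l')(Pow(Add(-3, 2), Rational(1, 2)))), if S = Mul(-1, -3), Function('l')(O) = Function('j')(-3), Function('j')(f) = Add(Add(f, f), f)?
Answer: 0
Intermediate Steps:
Function('j')(f) = Mul(3, f) (Function('j')(f) = Add(Mul(2, f), f) = Mul(3, f))
Function('l')(O) = -9 (Function('l')(O) = Mul(3, -3) = -9)
S = 3
Mul(Mul(-11, Mul(S, 0)), Function('l')(Pow(Add(-3, 2), Rational(1, 2)))) = Mul(Mul(-11, Mul(3, 0)), -9) = Mul(Mul(-11, 0), -9) = Mul(0, -9) = 0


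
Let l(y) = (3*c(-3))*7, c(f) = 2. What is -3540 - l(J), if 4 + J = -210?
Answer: -3582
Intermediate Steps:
J = -214 (J = -4 - 210 = -214)
l(y) = 42 (l(y) = (3*2)*7 = 6*7 = 42)
-3540 - l(J) = -3540 - 1*42 = -3540 - 42 = -3582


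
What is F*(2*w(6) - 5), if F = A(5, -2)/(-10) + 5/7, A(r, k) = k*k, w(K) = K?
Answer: 11/5 ≈ 2.2000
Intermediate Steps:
A(r, k) = k²
F = 11/35 (F = (-2)²/(-10) + 5/7 = 4*(-⅒) + 5*(⅐) = -⅖ + 5/7 = 11/35 ≈ 0.31429)
F*(2*w(6) - 5) = 11*(2*6 - 5)/35 = 11*(12 - 5)/35 = (11/35)*7 = 11/5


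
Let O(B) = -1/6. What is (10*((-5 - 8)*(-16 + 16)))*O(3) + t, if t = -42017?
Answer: -42017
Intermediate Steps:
O(B) = -1/6 (O(B) = -1*1/6 = -1/6)
(10*((-5 - 8)*(-16 + 16)))*O(3) + t = (10*((-5 - 8)*(-16 + 16)))*(-1/6) - 42017 = (10*(-13*0))*(-1/6) - 42017 = (10*0)*(-1/6) - 42017 = 0*(-1/6) - 42017 = 0 - 42017 = -42017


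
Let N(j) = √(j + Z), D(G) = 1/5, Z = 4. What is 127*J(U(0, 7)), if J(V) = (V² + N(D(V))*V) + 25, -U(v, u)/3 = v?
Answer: 3175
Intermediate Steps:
U(v, u) = -3*v
D(G) = ⅕
N(j) = √(4 + j) (N(j) = √(j + 4) = √(4 + j))
J(V) = 25 + V² + V*√105/5 (J(V) = (V² + √(4 + ⅕)*V) + 25 = (V² + √(21/5)*V) + 25 = (V² + (√105/5)*V) + 25 = (V² + V*√105/5) + 25 = 25 + V² + V*√105/5)
127*J(U(0, 7)) = 127*(25 + (-3*0)² + (-3*0)*√105/5) = 127*(25 + 0² + (⅕)*0*√105) = 127*(25 + 0 + 0) = 127*25 = 3175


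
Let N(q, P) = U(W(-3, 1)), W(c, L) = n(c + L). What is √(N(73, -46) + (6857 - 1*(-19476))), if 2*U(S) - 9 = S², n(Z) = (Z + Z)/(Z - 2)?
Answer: √26338 ≈ 162.29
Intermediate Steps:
n(Z) = 2*Z/(-2 + Z) (n(Z) = (2*Z)/(-2 + Z) = 2*Z/(-2 + Z))
W(c, L) = 2*(L + c)/(-2 + L + c) (W(c, L) = 2*(c + L)/(-2 + (c + L)) = 2*(L + c)/(-2 + (L + c)) = 2*(L + c)/(-2 + L + c))
U(S) = 9/2 + S²/2
N(q, P) = 5 (N(q, P) = 9/2 + (2*(1 - 3)/(-2 + 1 - 3))²/2 = 9/2 + (2*(-2)/(-4))²/2 = 9/2 + (2*(-¼)*(-2))²/2 = 9/2 + (½)*1² = 9/2 + (½)*1 = 9/2 + ½ = 5)
√(N(73, -46) + (6857 - 1*(-19476))) = √(5 + (6857 - 1*(-19476))) = √(5 + (6857 + 19476)) = √(5 + 26333) = √26338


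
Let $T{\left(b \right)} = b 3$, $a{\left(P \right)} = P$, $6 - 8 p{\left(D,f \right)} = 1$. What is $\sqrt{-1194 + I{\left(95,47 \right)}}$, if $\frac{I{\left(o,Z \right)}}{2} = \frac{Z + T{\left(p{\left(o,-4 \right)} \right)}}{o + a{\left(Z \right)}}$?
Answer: $\frac{i \sqrt{96247742}}{284} \approx 34.544 i$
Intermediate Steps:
$p{\left(D,f \right)} = \frac{5}{8}$ ($p{\left(D,f \right)} = \frac{3}{4} - \frac{1}{8} = \frac{5}{8}$)
$T{\left(b \right)} = 3 b$
$I{\left(o,Z \right)} = \frac{2 \left(\frac{15}{8} + Z\right)}{Z + o}$ ($I{\left(o,Z \right)} = 2 \frac{Z + 3 \cdot \frac{5}{8}}{o + Z} = 2 \frac{Z + \frac{15}{8}}{Z + o} = 2 \frac{\frac{15}{8} + Z}{Z + o} = \frac{2 \left(\frac{15}{8} + Z\right)}{Z + o}$)
$\sqrt{-1194 + I{\left(95,47 \right)}} = \sqrt{-1194 + \frac{\frac{15}{4} + 2 \cdot 47}{47 + 95}} = \sqrt{-1194 + \frac{\frac{15}{4} + 94}{142}} = \sqrt{-1194 + \frac{1}{142} \cdot \frac{391}{4}} = \sqrt{-1194 + \frac{391}{568}} = \sqrt{- \frac{677801}{568}} = \frac{i \sqrt{96247742}}{284}$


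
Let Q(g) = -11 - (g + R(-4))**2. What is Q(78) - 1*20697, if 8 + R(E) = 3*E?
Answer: -24072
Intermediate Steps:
R(E) = -8 + 3*E
Q(g) = -11 - (-20 + g)**2 (Q(g) = -11 - (g + (-8 + 3*(-4)))**2 = -11 - (g + (-8 - 12))**2 = -11 - (g - 20)**2 = -11 - (-20 + g)**2)
Q(78) - 1*20697 = (-11 - (-20 + 78)**2) - 1*20697 = (-11 - 1*58**2) - 20697 = (-11 - 1*3364) - 20697 = (-11 - 3364) - 20697 = -3375 - 20697 = -24072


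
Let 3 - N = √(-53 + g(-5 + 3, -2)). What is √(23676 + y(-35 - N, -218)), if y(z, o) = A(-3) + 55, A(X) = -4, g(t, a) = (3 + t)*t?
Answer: √23727 ≈ 154.04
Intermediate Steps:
g(t, a) = t*(3 + t)
N = 3 - I*√55 (N = 3 - √(-53 + (-5 + 3)*(3 + (-5 + 3))) = 3 - √(-53 - 2*(3 - 2)) = 3 - √(-53 - 2*1) = 3 - √(-53 - 2) = 3 - √(-55) = 3 - I*√55 ≈ 3.0 - 7.4162*I)
y(z, o) = 51 (y(z, o) = -4 + 55 = 51)
√(23676 + y(-35 - N, -218)) = √(23676 + 51) = √23727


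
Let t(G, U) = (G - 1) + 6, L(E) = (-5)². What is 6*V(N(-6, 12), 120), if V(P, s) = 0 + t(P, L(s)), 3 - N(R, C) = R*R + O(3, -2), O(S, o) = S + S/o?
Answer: -177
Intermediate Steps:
L(E) = 25
t(G, U) = 5 + G (t(G, U) = (-1 + G) + 6 = 5 + G)
N(R, C) = 3/2 - R² (N(R, C) = 3 - (R*R + (3 + 3/(-2))) = 3 - (R² + (3 + 3*(-½))) = 3 - (R² + (3 - 3/2)) = 3 - (R² + 3/2) = 3 - (3/2 + R²) = 3 + (-3/2 - R²) = 3/2 - R²)
V(P, s) = 5 + P (V(P, s) = 0 + (5 + P) = 5 + P)
6*V(N(-6, 12), 120) = 6*(5 + (3/2 - 1*(-6)²)) = 6*(5 + (3/2 - 1*36)) = 6*(5 + (3/2 - 36)) = 6*(5 - 69/2) = 6*(-59/2) = -177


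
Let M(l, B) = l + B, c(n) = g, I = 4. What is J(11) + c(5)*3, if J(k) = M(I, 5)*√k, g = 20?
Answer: 60 + 9*√11 ≈ 89.850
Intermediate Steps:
c(n) = 20
M(l, B) = B + l
J(k) = 9*√k (J(k) = (5 + 4)*√k = 9*√k)
J(11) + c(5)*3 = 9*√11 + 20*3 = 9*√11 + 60 = 60 + 9*√11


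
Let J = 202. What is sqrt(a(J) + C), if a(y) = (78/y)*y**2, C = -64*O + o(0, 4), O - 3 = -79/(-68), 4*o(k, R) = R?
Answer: sqrt(4476797)/17 ≈ 124.46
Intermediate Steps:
o(k, R) = R/4
O = 283/68 (O = 3 - 79/(-68) = 3 - 79*(-1/68) = 3 + 79/68 = 283/68 ≈ 4.1618)
C = -4511/17 (C = -64*283/68 + (1/4)*4 = -4528/17 + 1 = -4511/17 ≈ -265.35)
a(y) = 78*y
sqrt(a(J) + C) = sqrt(78*202 - 4511/17) = sqrt(15756 - 4511/17) = sqrt(263341/17) = sqrt(4476797)/17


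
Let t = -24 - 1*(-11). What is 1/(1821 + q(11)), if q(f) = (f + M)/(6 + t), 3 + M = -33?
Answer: 7/12772 ≈ 0.00054807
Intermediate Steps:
M = -36 (M = -3 - 33 = -36)
t = -13 (t = -24 + 11 = -13)
q(f) = 36/7 - f/7 (q(f) = (f - 36)/(6 - 13) = (-36 + f)/(-7) = (-36 + f)*(-1/7) = 36/7 - f/7)
1/(1821 + q(11)) = 1/(1821 + (36/7 - 1/7*11)) = 1/(1821 + (36/7 - 11/7)) = 1/(1821 + 25/7) = 1/(12772/7) = 7/12772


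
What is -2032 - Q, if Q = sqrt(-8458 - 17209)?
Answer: -2032 - I*sqrt(25667) ≈ -2032.0 - 160.21*I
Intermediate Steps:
Q = I*sqrt(25667) (Q = sqrt(-25667) = I*sqrt(25667) ≈ 160.21*I)
-2032 - Q = -2032 - I*sqrt(25667)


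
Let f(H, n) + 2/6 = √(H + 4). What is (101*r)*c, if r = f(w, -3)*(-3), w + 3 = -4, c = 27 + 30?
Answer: 5757 - 17271*I*√3 ≈ 5757.0 - 29914.0*I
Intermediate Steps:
c = 57
w = -7 (w = -3 - 4 = -7)
f(H, n) = -⅓ + √(4 + H) (f(H, n) = -⅓ + √(H + 4) = -⅓ + √(4 + H))
r = 1 - 3*I*√3 (r = (-⅓ + √(4 - 7))*(-3) = (-⅓ + √(-3))*(-3) = (-⅓ + I*√3)*(-3) = 1 - 3*I*√3 ≈ 1.0 - 5.1962*I)
(101*r)*c = (101*(1 - 3*I*√3))*57 = (101 - 303*I*√3)*57 = 5757 - 17271*I*√3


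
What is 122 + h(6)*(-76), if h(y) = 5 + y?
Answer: -714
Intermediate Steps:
122 + h(6)*(-76) = 122 + (5 + 6)*(-76) = 122 + 11*(-76) = 122 - 836 = -714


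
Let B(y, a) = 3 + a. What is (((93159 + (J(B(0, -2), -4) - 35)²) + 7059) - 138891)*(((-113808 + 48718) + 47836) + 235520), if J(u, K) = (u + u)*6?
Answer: -8325538304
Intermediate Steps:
J(u, K) = 12*u (J(u, K) = (2*u)*6 = 12*u)
(((93159 + (J(B(0, -2), -4) - 35)²) + 7059) - 138891)*(((-113808 + 48718) + 47836) + 235520) = (((93159 + (12*(3 - 2) - 35)²) + 7059) - 138891)*(((-113808 + 48718) + 47836) + 235520) = (((93159 + (12*1 - 35)²) + 7059) - 138891)*((-65090 + 47836) + 235520) = (((93159 + (12 - 35)²) + 7059) - 138891)*(-17254 + 235520) = (((93159 + (-23)²) + 7059) - 138891)*218266 = (((93159 + 529) + 7059) - 138891)*218266 = ((93688 + 7059) - 138891)*218266 = (100747 - 138891)*218266 = -38144*218266 = -8325538304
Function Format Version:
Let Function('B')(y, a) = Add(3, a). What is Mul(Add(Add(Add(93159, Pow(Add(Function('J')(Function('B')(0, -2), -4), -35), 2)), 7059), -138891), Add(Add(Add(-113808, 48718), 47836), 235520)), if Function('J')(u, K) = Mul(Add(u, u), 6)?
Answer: -8325538304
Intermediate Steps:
Function('J')(u, K) = Mul(12, u) (Function('J')(u, K) = Mul(Mul(2, u), 6) = Mul(12, u))
Mul(Add(Add(Add(93159, Pow(Add(Function('J')(Function('B')(0, -2), -4), -35), 2)), 7059), -138891), Add(Add(Add(-113808, 48718), 47836), 235520)) = Mul(Add(Add(Add(93159, Pow(Add(Mul(12, Add(3, -2)), -35), 2)), 7059), -138891), Add(Add(Add(-113808, 48718), 47836), 235520)) = Mul(Add(Add(Add(93159, Pow(Add(Mul(12, 1), -35), 2)), 7059), -138891), Add(Add(-65090, 47836), 235520)) = Mul(Add(Add(Add(93159, Pow(Add(12, -35), 2)), 7059), -138891), Add(-17254, 235520)) = Mul(Add(Add(Add(93159, Pow(-23, 2)), 7059), -138891), 218266) = Mul(Add(Add(Add(93159, 529), 7059), -138891), 218266) = Mul(Add(Add(93688, 7059), -138891), 218266) = Mul(Add(100747, -138891), 218266) = Mul(-38144, 218266) = -8325538304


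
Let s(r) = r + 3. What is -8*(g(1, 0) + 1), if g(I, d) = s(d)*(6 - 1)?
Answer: -128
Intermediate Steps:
s(r) = 3 + r
g(I, d) = 15 + 5*d (g(I, d) = (3 + d)*(6 - 1) = (3 + d)*5 = 15 + 5*d)
-8*(g(1, 0) + 1) = -8*((15 + 5*0) + 1) = -8*((15 + 0) + 1) = -8*(15 + 1) = -8*16 = -128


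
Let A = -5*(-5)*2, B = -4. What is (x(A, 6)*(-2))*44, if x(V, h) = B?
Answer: 352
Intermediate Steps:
A = 50 (A = 25*2 = 50)
x(V, h) = -4
(x(A, 6)*(-2))*44 = -4*(-2)*44 = 8*44 = 352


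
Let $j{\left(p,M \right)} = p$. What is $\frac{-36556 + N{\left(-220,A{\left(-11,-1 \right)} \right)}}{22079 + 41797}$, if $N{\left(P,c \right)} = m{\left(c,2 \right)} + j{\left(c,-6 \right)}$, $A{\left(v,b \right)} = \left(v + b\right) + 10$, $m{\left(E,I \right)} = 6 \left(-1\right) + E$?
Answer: $- \frac{18283}{31938} \approx -0.57245$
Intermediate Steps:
$m{\left(E,I \right)} = -6 + E$
$A{\left(v,b \right)} = 10 + b + v$ ($A{\left(v,b \right)} = \left(b + v\right) + 10 = 10 + b + v$)
$N{\left(P,c \right)} = -6 + 2 c$ ($N{\left(P,c \right)} = \left(-6 + c\right) + c = -6 + 2 c$)
$\frac{-36556 + N{\left(-220,A{\left(-11,-1 \right)} \right)}}{22079 + 41797} = \frac{-36556 - \left(6 - 2 \left(10 - 1 - 11\right)\right)}{22079 + 41797} = \frac{-36556 + \left(-6 + 2 \left(-2\right)\right)}{63876} = \left(-36556 - 10\right) \frac{1}{63876} = \left(-36566\right) \frac{1}{63876} = - \frac{18283}{31938}$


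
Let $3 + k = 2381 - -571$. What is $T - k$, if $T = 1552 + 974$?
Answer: $-423$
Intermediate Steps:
$T = 2526$
$k = 2949$ ($k = -3 + \left(2381 - -571\right) = -3 + \left(2381 + 571\right) = -3 + 2952 = 2949$)
$T - k = 2526 - 2949 = -423$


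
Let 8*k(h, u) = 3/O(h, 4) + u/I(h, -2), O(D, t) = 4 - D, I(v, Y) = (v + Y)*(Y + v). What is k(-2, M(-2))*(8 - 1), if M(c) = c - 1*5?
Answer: 7/128 ≈ 0.054688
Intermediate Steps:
M(c) = -5 + c (M(c) = c - 5 = -5 + c)
I(v, Y) = (Y + v)² (I(v, Y) = (Y + v)*(Y + v) = (Y + v)²)
k(h, u) = 3/(8*(4 - h)) + u/(8*(-2 + h)²) (k(h, u) = (3/(4 - h) + u/((-2 + h)²))/8 = (3/(4 - h) + u/(-2 + h)²)/8 = 3/(8*(4 - h)) + u/(8*(-2 + h)²))
k(-2, M(-2))*(8 - 1) = ((-3*(-2 - 2)² + (-5 - 2)*(-4 - 2))/(8*(-4 - 2)*(-2 - 2)²))*(8 - 1) = ((⅛)*(-3*(-4)² - 7*(-6))/(-6*(-4)²))*7 = ((⅛)*(-⅙)*(1/16)*(-3*16 + 42))*7 = ((⅛)*(-⅙)*(1/16)*(-48 + 42))*7 = ((⅛)*(-⅙)*(1/16)*(-6))*7 = (1/128)*7 = 7/128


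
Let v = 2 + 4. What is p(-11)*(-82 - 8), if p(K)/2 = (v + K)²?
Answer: -4500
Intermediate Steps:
v = 6
p(K) = 2*(6 + K)²
p(-11)*(-82 - 8) = (2*(6 - 11)²)*(-82 - 8) = (2*(-5)²)*(-90) = (2*25)*(-90) = 50*(-90) = -4500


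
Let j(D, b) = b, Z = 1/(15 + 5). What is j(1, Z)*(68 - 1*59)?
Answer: 9/20 ≈ 0.45000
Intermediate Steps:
Z = 1/20 ≈ 0.050000
j(1, Z)*(68 - 1*59) = (68 - 1*59)/20 = (68 - 59)/20 = (1/20)*9 = 9/20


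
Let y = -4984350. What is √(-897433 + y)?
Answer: I*√5881783 ≈ 2425.2*I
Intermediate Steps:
√(-897433 + y) = √(-897433 - 4984350) = √(-5881783) = I*√5881783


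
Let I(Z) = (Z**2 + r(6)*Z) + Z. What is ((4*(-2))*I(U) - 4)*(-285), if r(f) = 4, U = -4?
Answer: -7980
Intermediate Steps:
I(Z) = Z**2 + 5*Z (I(Z) = (Z**2 + 4*Z) + Z = Z**2 + 5*Z)
((4*(-2))*I(U) - 4)*(-285) = ((4*(-2))*(-4*(5 - 4)) - 4)*(-285) = (-(-32) - 4)*(-285) = (-8*(-4) - 4)*(-285) = (32 - 4)*(-285) = 28*(-285) = -7980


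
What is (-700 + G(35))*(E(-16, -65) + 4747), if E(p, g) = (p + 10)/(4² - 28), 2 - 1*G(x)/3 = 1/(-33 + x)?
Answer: -13207545/4 ≈ -3.3019e+6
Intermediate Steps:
G(x) = 6 - 3/(-33 + x)
E(p, g) = -⅚ - p/12 (E(p, g) = (10 + p)/(16 - 28) = (10 + p)/(-12) = (10 + p)*(-1/12) = -⅚ - p/12)
(-700 + G(35))*(E(-16, -65) + 4747) = (-700 + 3*(-67 + 2*35)/(-33 + 35))*((-⅚ - 1/12*(-16)) + 4747) = (-700 + 3*(-67 + 70)/2)*((-⅚ + 4/3) + 4747) = (-700 + 3*(½)*3)*(½ + 4747) = (-700 + 9/2)*(9495/2) = -1391/2*9495/2 = -13207545/4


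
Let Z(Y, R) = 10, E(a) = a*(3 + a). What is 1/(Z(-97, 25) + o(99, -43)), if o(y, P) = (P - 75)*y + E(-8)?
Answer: -1/11632 ≈ -8.5970e-5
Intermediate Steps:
o(y, P) = 40 + y*(-75 + P) (o(y, P) = (P - 75)*y - 8*(3 - 8) = (-75 + P)*y - 8*(-5) = y*(-75 + P) + 40 = 40 + y*(-75 + P))
1/(Z(-97, 25) + o(99, -43)) = 1/(10 + (40 - 75*99 - 43*99)) = 1/(10 + (40 - 7425 - 4257)) = 1/(10 - 11642) = 1/(-11632) = -1/11632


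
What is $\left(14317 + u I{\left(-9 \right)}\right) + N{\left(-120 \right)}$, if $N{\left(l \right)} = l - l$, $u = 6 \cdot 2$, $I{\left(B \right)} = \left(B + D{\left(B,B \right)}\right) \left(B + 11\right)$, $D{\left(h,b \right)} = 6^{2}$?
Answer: $14965$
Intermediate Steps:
$D{\left(h,b \right)} = 36$
$I{\left(B \right)} = \left(11 + B\right) \left(36 + B\right)$ ($I{\left(B \right)} = \left(B + 36\right) \left(B + 11\right) = \left(36 + B\right) \left(11 + B\right) = \left(11 + B\right) \left(36 + B\right)$)
$u = 12$
$N{\left(l \right)} = 0$
$\left(14317 + u I{\left(-9 \right)}\right) + N{\left(-120 \right)} = \left(14317 + 12 \left(396 + \left(-9\right)^{2} + 47 \left(-9\right)\right)\right) + 0 = \left(14317 + 12 \left(396 + 81 - 423\right)\right) + 0 = \left(14317 + 12 \cdot 54\right) + 0 = \left(14317 + 648\right) + 0 = 14965 + 0 = 14965$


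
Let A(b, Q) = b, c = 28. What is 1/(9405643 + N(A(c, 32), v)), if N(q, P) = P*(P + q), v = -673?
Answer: 1/9839728 ≈ 1.0163e-7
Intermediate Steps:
1/(9405643 + N(A(c, 32), v)) = 1/(9405643 - 673*(-673 + 28)) = 1/(9405643 - 673*(-645)) = 1/(9405643 + 434085) = 1/9839728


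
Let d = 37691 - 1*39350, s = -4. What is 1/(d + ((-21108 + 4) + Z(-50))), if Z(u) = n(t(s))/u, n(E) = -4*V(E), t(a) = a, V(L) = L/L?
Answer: -25/569073 ≈ -4.3931e-5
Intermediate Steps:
V(L) = 1
n(E) = -4 (n(E) = -4*1 = -4)
d = -1659 (d = 37691 - 39350 = -1659)
Z(u) = -4/u
1/(d + ((-21108 + 4) + Z(-50))) = 1/(-1659 + ((-21108 + 4) - 4/(-50))) = 1/(-1659 + (-21104 - 4*(-1/50))) = 1/(-1659 + (-21104 + 2/25)) = 1/(-1659 - 527598/25) = 1/(-569073/25) = -25/569073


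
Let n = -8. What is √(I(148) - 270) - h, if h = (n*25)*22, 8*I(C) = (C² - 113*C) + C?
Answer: 4400 + 6*√11 ≈ 4419.9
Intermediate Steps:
I(C) = -14*C + C²/8 (I(C) = ((C² - 113*C) + C)/8 = (C² - 112*C)/8 = -14*C + C²/8)
h = -4400 (h = -8*25*22 = -200*22 = -4400)
√(I(148) - 270) - h = √((⅛)*148*(-112 + 148) - 270) - 1*(-4400) = √((⅛)*148*36 - 270) + 4400 = √(666 - 270) + 4400 = √396 + 4400 = 6*√11 + 4400 = 4400 + 6*√11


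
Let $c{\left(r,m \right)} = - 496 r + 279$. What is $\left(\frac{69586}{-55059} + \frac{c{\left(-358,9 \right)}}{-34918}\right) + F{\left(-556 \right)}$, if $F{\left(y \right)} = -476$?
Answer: $- \frac{927355759033}{1922550162} \approx -482.36$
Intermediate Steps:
$c{\left(r,m \right)} = 279 - 496 r$
$\left(\frac{69586}{-55059} + \frac{c{\left(-358,9 \right)}}{-34918}\right) + F{\left(-556 \right)} = \left(\frac{69586}{-55059} + \frac{279 - -177568}{-34918}\right) - 476 = \left(69586 \left(- \frac{1}{55059}\right) + \left(279 + 177568\right) \left(- \frac{1}{34918}\right)\right) - 476 = \left(- \frac{69586}{55059} + 177847 \left(- \frac{1}{34918}\right)\right) - 476 = \left(- \frac{69586}{55059} - \frac{177847}{34918}\right) - 476 = - \frac{12221881921}{1922550162} - 476 = - \frac{927355759033}{1922550162}$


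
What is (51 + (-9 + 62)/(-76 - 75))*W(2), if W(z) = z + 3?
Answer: 38240/151 ≈ 253.25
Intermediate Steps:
W(z) = 3 + z
(51 + (-9 + 62)/(-76 - 75))*W(2) = (51 + (-9 + 62)/(-76 - 75))*(3 + 2) = (51 + 53/(-151))*5 = (51 + 53*(-1/151))*5 = (51 - 53/151)*5 = (7648/151)*5 = 38240/151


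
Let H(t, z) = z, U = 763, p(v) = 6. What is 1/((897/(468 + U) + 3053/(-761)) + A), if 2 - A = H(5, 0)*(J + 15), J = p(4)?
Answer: -936791/1202044 ≈ -0.77933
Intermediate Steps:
J = 6
A = 2 (A = 2 - 0*(6 + 15) = 2 - 0*21 = 2 - 1*0 = 2 + 0 = 2)
1/((897/(468 + U) + 3053/(-761)) + A) = 1/((897/(468 + 763) + 3053/(-761)) + 2) = 1/((897/1231 + 3053*(-1/761)) + 2) = 1/((897*(1/1231) - 3053/761) + 2) = 1/((897/1231 - 3053/761) + 2) = 1/(-3075626/936791 + 2) = 1/(-1202044/936791) = -936791/1202044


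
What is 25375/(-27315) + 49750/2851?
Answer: 257315425/15575013 ≈ 16.521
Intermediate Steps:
25375/(-27315) + 49750/2851 = 25375*(-1/27315) + 49750*(1/2851) = -5075/5463 + 49750/2851 = 257315425/15575013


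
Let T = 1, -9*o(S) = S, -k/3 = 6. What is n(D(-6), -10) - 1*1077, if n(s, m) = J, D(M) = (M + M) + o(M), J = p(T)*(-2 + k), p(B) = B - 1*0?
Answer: -1097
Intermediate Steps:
k = -18 (k = -3*6 = -18)
o(S) = -S/9
p(B) = B (p(B) = B + 0 = B)
J = -20 (J = 1*(-2 - 18) = 1*(-20) = -20)
D(M) = 17*M/9 (D(M) = (M + M) - M/9 = 2*M - M/9 = 17*M/9)
n(s, m) = -20
n(D(-6), -10) - 1*1077 = -20 - 1*1077 = -20 - 1077 = -1097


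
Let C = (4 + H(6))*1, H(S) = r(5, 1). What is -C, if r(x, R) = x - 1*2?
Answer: -7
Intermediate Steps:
r(x, R) = -2 + x (r(x, R) = x - 2 = -2 + x)
H(S) = 3 (H(S) = -2 + 5 = 3)
C = 7 (C = (4 + 3)*1 = 7*1 = 7)
-C = -1*7 = -7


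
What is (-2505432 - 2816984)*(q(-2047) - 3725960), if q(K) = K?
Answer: 19842004104912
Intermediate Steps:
(-2505432 - 2816984)*(q(-2047) - 3725960) = (-2505432 - 2816984)*(-2047 - 3725960) = -5322416*(-3728007) = 19842004104912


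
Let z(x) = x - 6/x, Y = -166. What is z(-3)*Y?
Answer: 166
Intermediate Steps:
z(x) = x - 6/x
z(-3)*Y = (-3 - 6/(-3))*(-166) = (-3 - 6*(-⅓))*(-166) = (-3 + 2)*(-166) = -1*(-166) = 166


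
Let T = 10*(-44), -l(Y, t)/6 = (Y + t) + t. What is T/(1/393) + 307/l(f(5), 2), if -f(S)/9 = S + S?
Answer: -89226413/516 ≈ -1.7292e+5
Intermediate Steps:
f(S) = -18*S (f(S) = -9*(S + S) = -18*S)
l(Y, t) = -12*t - 6*Y (l(Y, t) = -6*((Y + t) + t) = -6*(Y + 2*t) = -12*t - 6*Y)
T = -440
T/(1/393) + 307/l(f(5), 2) = -440/(1/393) + 307/(-12*2 - (-108)*5) = -440/1/393 + 307/(-24 - 6*(-90)) = -440*393 + 307/(-24 + 540) = -172920 + 307/516 = -89226413/516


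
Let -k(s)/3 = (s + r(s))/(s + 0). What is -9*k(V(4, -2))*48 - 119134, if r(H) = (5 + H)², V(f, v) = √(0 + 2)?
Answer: -104878 + 17496*√2 ≈ -80135.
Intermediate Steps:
V(f, v) = √2
k(s) = -3*(s + (5 + s)²)/s (k(s) = -3*(s + (5 + s)²)/(s + 0) = -3*(s + (5 + s)²)/s)
-9*k(V(4, -2))*48 - 119134 = -9*(-3 - 3*(5 + √2)²/(√2))*48 - 119134 = -9*(-3 - 3*√2/2*(5 + √2)²)*48 - 119134 = -9*(-3 - 3*√2*(5 + √2)²/2)*48 - 119134 = (27 + 27*√2*(5 + √2)²/2)*48 - 119134 = (1296 + 648*√2*(5 + √2)²) - 119134 = -117838 + 648*√2*(5 + √2)²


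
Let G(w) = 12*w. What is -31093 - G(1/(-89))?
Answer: -2767265/89 ≈ -31093.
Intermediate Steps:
-31093 - G(1/(-89)) = -31093 - 12/(-89) = -31093 - 12*(-1)/89 = -31093 - 1*(-12/89) = -31093 + 12/89 = -2767265/89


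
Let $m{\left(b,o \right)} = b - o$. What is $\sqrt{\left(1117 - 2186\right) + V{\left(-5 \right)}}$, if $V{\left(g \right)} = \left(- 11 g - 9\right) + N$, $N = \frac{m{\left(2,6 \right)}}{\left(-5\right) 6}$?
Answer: $\frac{i \sqrt{230145}}{15} \approx 31.982 i$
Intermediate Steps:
$N = \frac{2}{15}$ ($N = \frac{2 - 6}{\left(-5\right) 6} = \frac{2 - 6}{-30} = \left(-4\right) \left(- \frac{1}{30}\right) = \frac{2}{15} \approx 0.13333$)
$V{\left(g \right)} = - \frac{133}{15} - 11 g$ ($V{\left(g \right)} = \left(- 11 g - 9\right) + \frac{2}{15} = \left(-9 - 11 g\right) + \frac{2}{15} = - \frac{133}{15} - 11 g$)
$\sqrt{\left(1117 - 2186\right) + V{\left(-5 \right)}} = \sqrt{\left(1117 - 2186\right) - - \frac{692}{15}} = \sqrt{-1069 + \left(- \frac{133}{15} + 55\right)} = \sqrt{-1069 + \frac{692}{15}} = \sqrt{- \frac{15343}{15}} = \frac{i \sqrt{230145}}{15}$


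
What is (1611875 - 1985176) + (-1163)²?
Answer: 979268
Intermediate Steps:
(1611875 - 1985176) + (-1163)² = -373301 + 1352569 = 979268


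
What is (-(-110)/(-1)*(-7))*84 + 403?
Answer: 65083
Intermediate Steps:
(-(-110)/(-1)*(-7))*84 + 403 = (-(-110)*(-1)*(-7))*84 + 403 = (-11*10*(-7))*84 + 403 = -110*(-7)*84 + 403 = 770*84 + 403 = 64680 + 403 = 65083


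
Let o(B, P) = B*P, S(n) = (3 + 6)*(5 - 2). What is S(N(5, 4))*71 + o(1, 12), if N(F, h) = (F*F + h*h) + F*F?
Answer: 1929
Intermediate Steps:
N(F, h) = h² + 2*F² (N(F, h) = (F² + h²) + F² = h² + 2*F²)
S(n) = 27 (S(n) = 9*3 = 27)
S(N(5, 4))*71 + o(1, 12) = 27*71 + 1*12 = 1917 + 12 = 1929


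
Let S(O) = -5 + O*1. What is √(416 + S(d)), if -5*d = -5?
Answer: 2*√103 ≈ 20.298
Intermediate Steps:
d = 1 (d = -⅕*(-5) = 1)
S(O) = -5 + O
√(416 + S(d)) = √(416 + (-5 + 1)) = √(416 - 4) = √412 = 2*√103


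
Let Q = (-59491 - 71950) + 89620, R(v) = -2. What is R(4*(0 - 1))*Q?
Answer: 83642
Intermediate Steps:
Q = -41821 (Q = -131441 + 89620 = -41821)
R(4*(0 - 1))*Q = -2*(-41821) = 83642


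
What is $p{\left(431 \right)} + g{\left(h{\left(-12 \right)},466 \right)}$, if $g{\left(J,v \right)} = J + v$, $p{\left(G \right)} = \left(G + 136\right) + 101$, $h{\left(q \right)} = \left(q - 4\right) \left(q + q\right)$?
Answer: $1518$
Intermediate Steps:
$h{\left(q \right)} = 2 q \left(-4 + q\right)$ ($h{\left(q \right)} = \left(-4 + q\right) 2 q = 2 q \left(-4 + q\right)$)
$p{\left(G \right)} = 237 + G$ ($p{\left(G \right)} = \left(136 + G\right) + 101 = 237 + G$)
$p{\left(431 \right)} + g{\left(h{\left(-12 \right)},466 \right)} = \left(237 + 431\right) + \left(2 \left(-12\right) \left(-4 - 12\right) + 466\right) = 668 + \left(2 \left(-12\right) \left(-16\right) + 466\right) = 668 + \left(384 + 466\right) = 668 + 850 = 1518$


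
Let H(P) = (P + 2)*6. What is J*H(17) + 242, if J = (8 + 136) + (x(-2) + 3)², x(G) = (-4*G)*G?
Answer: 35924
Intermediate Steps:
H(P) = 12 + 6*P (H(P) = (2 + P)*6 = 12 + 6*P)
x(G) = -4*G²
J = 313 (J = (8 + 136) + (-4*(-2)² + 3)² = 144 + (-4*4 + 3)² = 144 + (-16 + 3)² = 144 + (-13)² = 144 + 169 = 313)
J*H(17) + 242 = 313*(12 + 6*17) + 242 = 313*(12 + 102) + 242 = 313*114 + 242 = 35682 + 242 = 35924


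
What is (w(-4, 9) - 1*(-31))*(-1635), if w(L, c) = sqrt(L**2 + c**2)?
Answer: -50685 - 1635*sqrt(97) ≈ -66788.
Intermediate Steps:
(w(-4, 9) - 1*(-31))*(-1635) = (sqrt((-4)**2 + 9**2) - 1*(-31))*(-1635) = (sqrt(16 + 81) + 31)*(-1635) = (sqrt(97) + 31)*(-1635) = (31 + sqrt(97))*(-1635) = -50685 - 1635*sqrt(97)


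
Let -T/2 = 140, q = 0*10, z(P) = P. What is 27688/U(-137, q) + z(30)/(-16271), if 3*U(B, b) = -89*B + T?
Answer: 450392318/64612141 ≈ 6.9707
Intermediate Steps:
q = 0
T = -280 (T = -2*140 = -280)
U(B, b) = -280/3 - 89*B/3 (U(B, b) = (-89*B - 280)/3 = (-280 - 89*B)/3 = -280/3 - 89*B/3)
27688/U(-137, q) + z(30)/(-16271) = 27688/(-280/3 - 89/3*(-137)) + 30/(-16271) = 27688/(-280/3 + 12193/3) + 30*(-1/16271) = 27688/3971 - 30/16271 = 450392318/64612141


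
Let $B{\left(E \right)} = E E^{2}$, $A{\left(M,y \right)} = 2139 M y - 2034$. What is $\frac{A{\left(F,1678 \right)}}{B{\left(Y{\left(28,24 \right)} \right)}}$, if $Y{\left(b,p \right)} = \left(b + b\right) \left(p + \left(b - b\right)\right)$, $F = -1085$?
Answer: $- \frac{324527467}{202309632} \approx -1.6041$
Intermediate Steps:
$A{\left(M,y \right)} = -2034 + 2139 M y$ ($A{\left(M,y \right)} = 2139 M y - 2034 = -2034 + 2139 M y$)
$Y{\left(b,p \right)} = 2 b p$ ($Y{\left(b,p \right)} = 2 b \left(p + 0\right) = 2 b p$)
$B{\left(E \right)} = E^{3}$
$\frac{A{\left(F,1678 \right)}}{B{\left(Y{\left(28,24 \right)} \right)}} = \frac{-2034 + 2139 \left(-1085\right) 1678}{\left(2 \cdot 28 \cdot 24\right)^{3}} = \frac{-2034 - 3894327570}{1344^{3}} = - \frac{3894329604}{2427715584} = \left(-3894329604\right) \frac{1}{2427715584} = - \frac{324527467}{202309632}$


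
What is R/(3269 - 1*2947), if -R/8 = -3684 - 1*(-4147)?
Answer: -1852/161 ≈ -11.503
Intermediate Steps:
R = -3704 (R = -8*(-3684 - 1*(-4147)) = -8*(-3684 + 4147) = -8*463 = -3704)
R/(3269 - 1*2947) = -3704/(3269 - 1*2947) = -3704/(3269 - 2947) = -3704/322 = -3704*1/322 = -1852/161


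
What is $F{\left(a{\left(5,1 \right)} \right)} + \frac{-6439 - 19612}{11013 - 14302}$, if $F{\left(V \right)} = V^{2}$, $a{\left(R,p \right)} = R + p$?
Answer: $\frac{144455}{3289} \approx 43.921$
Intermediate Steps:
$F{\left(a{\left(5,1 \right)} \right)} + \frac{-6439 - 19612}{11013 - 14302} = \left(5 + 1\right)^{2} + \frac{-6439 - 19612}{11013 - 14302} = 6^{2} - \frac{26051}{-3289} = 36 - - \frac{26051}{3289} = 36 + \frac{26051}{3289} = \frac{144455}{3289}$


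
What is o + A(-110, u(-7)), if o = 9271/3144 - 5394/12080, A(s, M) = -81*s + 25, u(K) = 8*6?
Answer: 5303781971/593430 ≈ 8937.5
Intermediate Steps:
u(K) = 48
A(s, M) = 25 - 81*s
o = 1484921/593430 (o = 9271*(1/3144) - 5394*1/12080 = 9271/3144 - 2697/6040 = 1484921/593430 ≈ 2.5023)
o + A(-110, u(-7)) = 1484921/593430 + (25 - 81*(-110)) = 1484921/593430 + (25 + 8910) = 1484921/593430 + 8935 = 5303781971/593430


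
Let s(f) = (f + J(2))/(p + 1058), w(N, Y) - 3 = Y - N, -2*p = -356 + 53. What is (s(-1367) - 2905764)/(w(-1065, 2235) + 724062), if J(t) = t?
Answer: -2343015282/586498645 ≈ -3.9949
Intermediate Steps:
p = 303/2 (p = -(-356 + 53)/2 = -1/2*(-303) = 303/2 ≈ 151.50)
w(N, Y) = 3 + Y - N (w(N, Y) = 3 + (Y - N) = 3 + Y - N)
s(f) = 4/2419 + 2*f/2419 (s(f) = (f + 2)/(303/2 + 1058) = (2 + f)/(2419/2) = (2 + f)*(2/2419) = 4/2419 + 2*f/2419)
(s(-1367) - 2905764)/(w(-1065, 2235) + 724062) = ((4/2419 + (2/2419)*(-1367)) - 2905764)/((3 + 2235 - 1*(-1065)) + 724062) = ((4/2419 - 2734/2419) - 2905764)/((3 + 2235 + 1065) + 724062) = (-2730/2419 - 2905764)/(3303 + 724062) = -7029045846/2419/727365 = -7029045846/2419*1/727365 = -2343015282/586498645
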